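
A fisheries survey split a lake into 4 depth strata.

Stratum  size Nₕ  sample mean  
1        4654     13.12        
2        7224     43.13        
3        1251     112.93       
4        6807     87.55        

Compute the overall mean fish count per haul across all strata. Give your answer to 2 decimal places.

55.67

N = 19936; weights Wₕ = Nₕ/N = (0.2334, 0.3624, 0.0628, 0.3414).
x̄_st = Σ Wₕ·x̄ₕ = 0.2334·13.12 + 0.3624·43.13 + 0.0628·112.93 + 0.3414·87.55 ≈ 55.6711...
→ 55.67.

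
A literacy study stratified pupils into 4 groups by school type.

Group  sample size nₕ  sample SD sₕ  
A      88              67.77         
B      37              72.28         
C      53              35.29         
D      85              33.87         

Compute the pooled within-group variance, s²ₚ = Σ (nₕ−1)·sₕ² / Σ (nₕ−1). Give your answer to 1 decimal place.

A: (88−1)·67.77² = 87·4592.7729 = 399571.2423
B: (37−1)·72.28² = 36·5224.3984 = 188078.3424
C: (53−1)·35.29² = 52·1245.3841 = 64759.9732
D: (85−1)·33.87² = 84·1147.1769 = 96362.8596
Numerator = 748772.4175; denominator = Σ(nₕ−1) = 259.
s²ₚ = 748772.4175/259 = 2891.013... → 2891.0.

2891.0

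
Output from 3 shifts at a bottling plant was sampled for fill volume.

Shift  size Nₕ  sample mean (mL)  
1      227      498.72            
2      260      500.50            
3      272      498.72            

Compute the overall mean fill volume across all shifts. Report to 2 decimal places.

N = 759; weights Wₕ = Nₕ/N = (0.2991, 0.3426, 0.3584).
x̄_st = Σ Wₕ·x̄ₕ = 0.2991·498.72 + 0.3426·500.50 + 0.3584·498.72 ≈ 499.3297...
→ 499.33.

499.33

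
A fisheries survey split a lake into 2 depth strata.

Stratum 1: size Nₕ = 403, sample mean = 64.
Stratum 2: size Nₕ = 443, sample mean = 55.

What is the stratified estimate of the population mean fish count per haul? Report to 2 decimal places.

59.29

N = 846; weights Wₕ = Nₕ/N = (0.4764, 0.5236).
x̄_st = Σ Wₕ·x̄ₕ = 0.4764·64 + 0.5236·55 ≈ 59.2872...
→ 59.29.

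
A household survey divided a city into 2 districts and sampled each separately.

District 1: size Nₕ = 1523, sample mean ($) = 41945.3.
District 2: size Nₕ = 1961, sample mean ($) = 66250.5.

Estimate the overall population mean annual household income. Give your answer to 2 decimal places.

55625.70

x̄_st = (Σ Nₕx̄ₕ) / (Σ Nₕ) = (1523·41945.3 + 1961·66250.5) / 3484
= 193799922.4 / 3484 = 55625.6953... → 55625.70.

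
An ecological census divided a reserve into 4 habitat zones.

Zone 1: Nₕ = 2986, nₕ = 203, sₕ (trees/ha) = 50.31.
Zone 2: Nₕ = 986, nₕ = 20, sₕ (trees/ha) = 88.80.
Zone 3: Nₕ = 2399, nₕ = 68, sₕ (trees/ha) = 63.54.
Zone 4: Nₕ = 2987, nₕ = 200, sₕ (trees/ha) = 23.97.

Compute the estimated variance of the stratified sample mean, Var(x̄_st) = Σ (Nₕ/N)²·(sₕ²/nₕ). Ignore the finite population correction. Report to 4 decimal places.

9.8412

N = 9358; Wₕ = Nₕ/N.
zone 1: (2986/9358)²·50.31²/203 = 1.2694808
zone 2: (986/9358)²·88.80²/20 = 4.3770719
zone 3: (2399/9358)²·63.54²/68 = 3.9019340
zone 4: (2987/9358)²·23.97²/200 = 0.2926917
Sum = 9.8411784 → 9.8412.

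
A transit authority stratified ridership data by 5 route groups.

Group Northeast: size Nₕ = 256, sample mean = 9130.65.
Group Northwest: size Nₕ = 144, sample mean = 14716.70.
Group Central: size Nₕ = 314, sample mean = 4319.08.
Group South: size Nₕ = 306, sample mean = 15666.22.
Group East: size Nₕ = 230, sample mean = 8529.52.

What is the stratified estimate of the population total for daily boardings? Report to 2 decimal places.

12568495.24

Northeast: 256·9130.65 = 2337446.4
Northwest: 144·14716.70 = 2119204.8
Central: 314·4319.08 = 1356191.12
South: 306·15666.22 = 4793863.32
East: 230·8529.52 = 1961789.6
τ̂ = Σ Nₕx̄ₕ = 12568495.24.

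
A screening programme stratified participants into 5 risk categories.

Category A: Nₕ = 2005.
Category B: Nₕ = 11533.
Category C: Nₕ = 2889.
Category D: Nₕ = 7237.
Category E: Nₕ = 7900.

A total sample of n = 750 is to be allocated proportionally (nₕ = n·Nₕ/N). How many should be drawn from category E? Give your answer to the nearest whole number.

Share of category E = 7900/31564 = 0.25029.
Allocate 750 × 0.25029 = 187.714... → 188.

188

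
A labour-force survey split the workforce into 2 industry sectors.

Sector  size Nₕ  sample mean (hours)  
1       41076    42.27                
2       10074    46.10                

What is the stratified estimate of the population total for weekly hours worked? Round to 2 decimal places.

2200693.92

1: 41076·42.27 = 1736282.52
2: 10074·46.10 = 464411.4
τ̂ = Σ Nₕx̄ₕ = 2200693.92.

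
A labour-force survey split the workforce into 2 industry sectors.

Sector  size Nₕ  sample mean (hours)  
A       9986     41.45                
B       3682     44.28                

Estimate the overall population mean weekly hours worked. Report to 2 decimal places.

x̄_st = (Σ Nₕx̄ₕ) / (Σ Nₕ) = (9986·41.45 + 3682·44.28) / 13668
= 576958.66 / 13668 = 42.2124... → 42.21.

42.21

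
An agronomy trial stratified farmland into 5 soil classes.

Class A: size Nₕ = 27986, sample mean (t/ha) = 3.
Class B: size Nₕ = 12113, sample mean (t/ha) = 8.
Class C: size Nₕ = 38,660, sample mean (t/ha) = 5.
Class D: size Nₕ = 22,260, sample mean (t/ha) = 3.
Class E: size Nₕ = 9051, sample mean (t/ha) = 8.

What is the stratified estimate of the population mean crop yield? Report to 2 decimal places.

4.66

x̄_st = (Σ Nₕx̄ₕ) / (Σ Nₕ) = (27986·3 + 12113·8 + 38660·5 + 22260·3 + 9051·8) / 110070
= 513350 / 110070 = 4.6639... → 4.66.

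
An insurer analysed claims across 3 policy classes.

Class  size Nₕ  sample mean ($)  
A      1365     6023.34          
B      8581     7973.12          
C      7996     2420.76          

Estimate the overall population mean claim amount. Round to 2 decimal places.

N = 17942; weights Wₕ = Nₕ/N = (0.0761, 0.4783, 0.4457).
x̄_st = Σ Wₕ·x̄ₕ = 0.0761·6023.34 + 0.4783·7973.12 + 0.4457·2420.76 ≈ 5350.3288...
→ 5350.33.

5350.33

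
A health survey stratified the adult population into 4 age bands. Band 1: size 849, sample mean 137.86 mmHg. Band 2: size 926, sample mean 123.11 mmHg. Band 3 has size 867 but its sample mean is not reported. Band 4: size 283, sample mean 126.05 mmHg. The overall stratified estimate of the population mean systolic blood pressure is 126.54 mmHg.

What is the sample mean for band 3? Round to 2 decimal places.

119.28

N = 849 + 926 + 867 + 283 = 2925.
Overall total = μ·N = 126.54·2925 = 370129.5.
Subtract the known strata: 849·137.86 + 926·123.11 + 283·126.05 = 266715.15.
Remaining total for band 3: 370129.5 − 266715.15 = 103414.35.
Divide by its size: 103414.35 / 867 = 119.2784... → 119.28.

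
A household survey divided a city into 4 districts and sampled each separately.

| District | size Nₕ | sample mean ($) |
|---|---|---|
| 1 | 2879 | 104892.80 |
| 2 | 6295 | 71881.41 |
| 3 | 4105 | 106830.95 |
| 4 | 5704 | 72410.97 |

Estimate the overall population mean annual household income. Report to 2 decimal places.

84604.81

N = 18983; weights Wₕ = Nₕ/N = (0.1517, 0.3316, 0.2162, 0.3005).
x̄_st = Σ Wₕ·x̄ₕ = 0.1517·104892.80 + 0.3316·71881.41 + 0.2162·106830.95 + 0.3005·72410.97 ≈ 84604.8080...
→ 84604.81.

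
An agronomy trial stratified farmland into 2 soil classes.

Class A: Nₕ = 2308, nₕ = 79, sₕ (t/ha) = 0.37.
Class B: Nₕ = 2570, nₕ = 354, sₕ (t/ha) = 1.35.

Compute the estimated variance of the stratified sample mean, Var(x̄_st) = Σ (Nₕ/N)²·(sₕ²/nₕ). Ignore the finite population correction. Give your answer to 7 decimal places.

N = 4878. Term for each stratum: Wₕ²sₕ²/nₕ.
Var(x̄_st) = 0.0003879398 + 0.0014290484 = 0.0018169882 → 0.0018170.

0.0018170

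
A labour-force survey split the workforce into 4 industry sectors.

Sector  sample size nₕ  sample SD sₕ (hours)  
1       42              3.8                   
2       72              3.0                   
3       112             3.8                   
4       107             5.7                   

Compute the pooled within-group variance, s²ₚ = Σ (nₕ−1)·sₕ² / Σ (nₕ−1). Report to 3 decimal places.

1: (42−1)·3.8² = 41·14.44 = 592.04
2: (72−1)·3.0² = 71·9 = 639
3: (112−1)·3.8² = 111·14.44 = 1602.84
4: (107−1)·5.7² = 106·32.49 = 3443.94
Numerator = 6277.82; denominator = Σ(nₕ−1) = 329.
s²ₚ = 6277.82/329 = 19.08152... → 19.082.

19.082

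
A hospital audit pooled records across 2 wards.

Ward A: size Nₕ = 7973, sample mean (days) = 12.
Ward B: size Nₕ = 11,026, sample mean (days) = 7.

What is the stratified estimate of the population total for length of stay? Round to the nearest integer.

A: 7973·12 = 95676
B: 11026·7 = 77182
τ̂ = Σ Nₕx̄ₕ = 172858.

172858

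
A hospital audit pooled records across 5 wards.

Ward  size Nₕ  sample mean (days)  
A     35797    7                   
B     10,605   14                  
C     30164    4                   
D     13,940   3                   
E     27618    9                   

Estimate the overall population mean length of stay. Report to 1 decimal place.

6.9

N = 118124; weights Wₕ = Nₕ/N = (0.3030, 0.0898, 0.2554, 0.1180, 0.2338).
x̄_st = Σ Wₕ·x̄ₕ = 0.3030·7 + 0.0898·14 + 0.2554·4 + 0.1180·3 + 0.2338·9 ≈ 6.858...
→ 6.9.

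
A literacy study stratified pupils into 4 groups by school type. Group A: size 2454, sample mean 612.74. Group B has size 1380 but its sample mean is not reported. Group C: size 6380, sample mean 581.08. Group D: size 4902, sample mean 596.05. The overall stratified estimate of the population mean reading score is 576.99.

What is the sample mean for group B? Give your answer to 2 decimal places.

426.80

N = 2454 + 1380 + 6380 + 4902 = 15116.
Overall total = μ·N = 576.99·15116 = 8721780.84.
Subtract the known strata: 2454·612.74 + 6380·581.08 + 4902·596.05 = 8132791.46.
Remaining total for group B: 8721780.84 − 8132791.46 = 588989.38.
Divide by its size: 588989.38 / 1380 = 426.8039... → 426.80.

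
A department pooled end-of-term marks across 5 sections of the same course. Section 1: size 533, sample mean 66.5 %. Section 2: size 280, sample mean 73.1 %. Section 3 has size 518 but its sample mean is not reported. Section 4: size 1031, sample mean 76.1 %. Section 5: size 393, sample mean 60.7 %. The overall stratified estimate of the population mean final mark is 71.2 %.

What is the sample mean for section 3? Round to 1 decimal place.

73.2

N = 533 + 280 + 518 + 1031 + 393 = 2755.
Overall total = μ·N = 71.2·2755 = 196156.
Subtract the known strata: 533·66.5 + 280·73.1 + 1031·76.1 + 393·60.7 = 158226.7.
Remaining total for section 3: 196156 − 158226.7 = 37929.3.
Divide by its size: 37929.3 / 518 = 73.223... → 73.2.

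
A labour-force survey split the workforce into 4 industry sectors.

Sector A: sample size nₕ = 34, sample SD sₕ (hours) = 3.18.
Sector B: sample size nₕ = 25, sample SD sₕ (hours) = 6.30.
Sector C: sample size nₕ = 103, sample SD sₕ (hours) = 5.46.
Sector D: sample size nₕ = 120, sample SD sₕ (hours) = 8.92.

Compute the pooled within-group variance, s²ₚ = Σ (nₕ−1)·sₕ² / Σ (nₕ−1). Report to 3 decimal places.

Degrees of freedom: 33 + 24 + 102 + 119 = 278.
Σ(nₕ−1)sₕ² = 33·10.1124 + 24·39.69 + 102·29.8116 + 119·79.5664 = 13795.454.
s²ₚ = 13795.454 / 278 = 49.62394... → 49.624.

49.624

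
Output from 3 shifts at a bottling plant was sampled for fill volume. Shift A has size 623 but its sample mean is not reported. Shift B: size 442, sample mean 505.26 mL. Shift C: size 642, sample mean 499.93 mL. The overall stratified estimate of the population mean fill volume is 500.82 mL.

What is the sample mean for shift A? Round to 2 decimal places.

N = 623 + 442 + 642 = 1707.
Overall total = μ·N = 500.82·1707 = 854899.74.
Subtract the known strata: 442·505.26 + 642·499.93 = 544279.98.
Remaining total for shift A: 854899.74 − 544279.98 = 310619.76.
Divide by its size: 310619.76 / 623 = 498.5871... → 498.59.

498.59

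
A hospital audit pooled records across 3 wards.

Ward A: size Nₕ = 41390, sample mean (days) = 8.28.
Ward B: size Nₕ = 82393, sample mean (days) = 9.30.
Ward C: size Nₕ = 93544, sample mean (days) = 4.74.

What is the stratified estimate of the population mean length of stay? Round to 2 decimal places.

7.14

N = 217327; weights Wₕ = Nₕ/N = (0.1905, 0.3791, 0.4304).
x̄_st = Σ Wₕ·x̄ₕ = 0.1905·8.28 + 0.3791·9.30 + 0.4304·4.74 ≈ 7.1430...
→ 7.14.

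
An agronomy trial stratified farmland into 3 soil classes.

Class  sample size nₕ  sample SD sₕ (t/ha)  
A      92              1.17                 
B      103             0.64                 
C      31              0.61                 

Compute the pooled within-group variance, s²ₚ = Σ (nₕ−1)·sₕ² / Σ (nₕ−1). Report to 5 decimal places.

0.79602

Degrees of freedom: 91 + 102 + 30 = 223.
Σ(nₕ−1)sₕ² = 91·1.3689 + 102·0.4096 + 30·0.3721 = 177.5121.
s²ₚ = 177.5121 / 223 = 0.7960184... → 0.79602.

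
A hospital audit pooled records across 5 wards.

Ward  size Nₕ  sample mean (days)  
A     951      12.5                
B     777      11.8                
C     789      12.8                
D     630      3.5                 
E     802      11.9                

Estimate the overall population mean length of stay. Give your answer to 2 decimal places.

N = 951 + 777 + 789 + 630 + 802 = 3949.
The stratified mean weights each stratum mean by its population share Nₕ/N.
Σ Nₕx̄ₕ = 951·12.5 + 777·11.8 + 789·12.8 + 630·3.5 + 802·11.9 = 11887.5 + 9168.6 + 10099.2 + 2205 + 9543.8 = 42904.1.
Divide by N: 42904.1 / 3949 = 10.8645... → 10.86.

10.86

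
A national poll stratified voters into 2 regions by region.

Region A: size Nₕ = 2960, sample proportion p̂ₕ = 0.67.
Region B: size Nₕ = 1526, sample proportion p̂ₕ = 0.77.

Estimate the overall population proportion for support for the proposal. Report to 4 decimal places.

N = 2960 + 1526 = 4486.
Overall proportion = Σ (Nₕ/N)·p̂ₕ.
Σ Nₕp̂ₕ = 1983.2 + 1175.02 = 3158.22.
3158.22 / 4486 = 0.704017... → 0.7040.

0.7040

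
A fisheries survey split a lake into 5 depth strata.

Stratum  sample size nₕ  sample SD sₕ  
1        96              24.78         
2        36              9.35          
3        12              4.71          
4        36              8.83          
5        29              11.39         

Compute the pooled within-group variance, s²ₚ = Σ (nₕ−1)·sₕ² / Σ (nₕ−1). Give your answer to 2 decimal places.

1: (96−1)·24.78² = 95·614.0484 = 58334.598
2: (36−1)·9.35² = 35·87.4225 = 3059.7875
3: (12−1)·4.71² = 11·22.1841 = 244.0251
4: (36−1)·8.83² = 35·77.9689 = 2728.9115
5: (29−1)·11.39² = 28·129.7321 = 3632.4988
Numerator = 67999.8209; denominator = Σ(nₕ−1) = 204.
s²ₚ = 67999.8209/204 = 333.3325... → 333.33.

333.33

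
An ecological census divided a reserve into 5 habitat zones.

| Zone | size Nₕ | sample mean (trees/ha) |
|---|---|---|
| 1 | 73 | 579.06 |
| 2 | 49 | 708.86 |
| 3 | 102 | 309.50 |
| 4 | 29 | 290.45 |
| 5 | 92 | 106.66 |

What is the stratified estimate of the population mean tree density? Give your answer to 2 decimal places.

367.57

N = 345; weights Wₕ = Nₕ/N = (0.2116, 0.1420, 0.2957, 0.0841, 0.2667).
x̄_st = Σ Wₕ·x̄ₕ = 0.2116·579.06 + 0.1420·708.86 + 0.2957·309.50 + 0.0841·290.45 + 0.2667·106.66 ≈ 367.5661...
→ 367.57.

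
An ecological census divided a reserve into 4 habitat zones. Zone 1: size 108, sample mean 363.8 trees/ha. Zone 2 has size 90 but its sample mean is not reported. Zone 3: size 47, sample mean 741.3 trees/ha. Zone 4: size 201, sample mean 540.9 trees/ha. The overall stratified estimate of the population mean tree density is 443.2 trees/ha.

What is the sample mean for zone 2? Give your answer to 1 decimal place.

164.6

N = 108 + 90 + 47 + 201 = 446.
Overall total = μ·N = 443.2·446 = 197667.2.
Subtract the known strata: 108·363.8 + 47·741.3 + 201·540.9 = 182852.4.
Remaining total for zone 2: 197667.2 − 182852.4 = 14814.8.
Divide by its size: 14814.8 / 90 = 164.609... → 164.6.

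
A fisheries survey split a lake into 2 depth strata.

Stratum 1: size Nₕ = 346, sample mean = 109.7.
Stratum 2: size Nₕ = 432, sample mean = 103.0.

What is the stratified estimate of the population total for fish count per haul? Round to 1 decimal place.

82452.2

Estimate total by summing Nₕ·x̄ₕ over strata.
346·109.7 + 432·103.0 = 37956.2 + 44496 = 82452.2.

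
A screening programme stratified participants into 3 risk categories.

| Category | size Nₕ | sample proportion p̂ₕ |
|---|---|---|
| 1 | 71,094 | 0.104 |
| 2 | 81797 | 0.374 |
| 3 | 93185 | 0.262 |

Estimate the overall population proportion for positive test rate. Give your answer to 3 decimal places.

0.254

N = 71094 + 81797 + 93185 = 246076.
Overall proportion = Σ (Nₕ/N)·p̂ₕ.
Σ Nₕp̂ₕ = 7393.776 + 30592.078 + 24414.47 = 62400.324.
62400.324 / 246076 = 0.25358... → 0.254.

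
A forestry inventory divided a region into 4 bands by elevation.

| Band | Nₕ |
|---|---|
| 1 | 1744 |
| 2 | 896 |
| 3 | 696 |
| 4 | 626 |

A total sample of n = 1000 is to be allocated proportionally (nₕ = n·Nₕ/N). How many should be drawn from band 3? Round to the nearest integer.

N = 1744 + 896 + 696 + 626 = 3962.
n_3 = 1000·696/3962 = 175.669... → 176.

176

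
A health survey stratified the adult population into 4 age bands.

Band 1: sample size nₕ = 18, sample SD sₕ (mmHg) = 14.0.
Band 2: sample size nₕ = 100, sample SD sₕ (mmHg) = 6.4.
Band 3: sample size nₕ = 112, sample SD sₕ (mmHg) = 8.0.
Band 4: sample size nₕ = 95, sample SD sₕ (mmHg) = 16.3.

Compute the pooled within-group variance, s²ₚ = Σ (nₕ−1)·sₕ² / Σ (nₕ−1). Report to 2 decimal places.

122.95

1: (18−1)·14.0² = 17·196 = 3332
2: (100−1)·6.4² = 99·40.96 = 4055.04
3: (112−1)·8.0² = 111·64 = 7104
4: (95−1)·16.3² = 94·265.69 = 24974.86
Numerator = 39465.9; denominator = Σ(nₕ−1) = 321.
s²ₚ = 39465.9/321 = 122.9467... → 122.95.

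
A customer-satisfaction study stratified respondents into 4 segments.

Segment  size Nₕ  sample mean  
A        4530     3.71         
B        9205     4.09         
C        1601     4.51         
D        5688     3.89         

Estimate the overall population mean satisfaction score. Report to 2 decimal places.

3.99

N = 21024; weights Wₕ = Nₕ/N = (0.2155, 0.4378, 0.0762, 0.2705).
x̄_st = Σ Wₕ·x̄ₕ = 0.2155·3.71 + 0.4378·4.09 + 0.0762·4.51 + 0.2705·3.89 ≈ 3.9860...
→ 3.99.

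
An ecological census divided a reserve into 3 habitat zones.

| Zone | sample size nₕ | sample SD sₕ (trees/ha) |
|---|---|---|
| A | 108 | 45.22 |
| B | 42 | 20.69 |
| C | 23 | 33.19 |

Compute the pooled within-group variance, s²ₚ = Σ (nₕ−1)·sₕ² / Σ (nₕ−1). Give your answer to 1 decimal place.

Degrees of freedom: 107 + 41 + 22 = 170.
Σ(nₕ−1)sₕ² = 107·2044.8484 + 41·428.0761 + 22·1101.5761 = 260584.5731.
s²ₚ = 260584.5731 / 170 = 1532.850... → 1532.9.

1532.9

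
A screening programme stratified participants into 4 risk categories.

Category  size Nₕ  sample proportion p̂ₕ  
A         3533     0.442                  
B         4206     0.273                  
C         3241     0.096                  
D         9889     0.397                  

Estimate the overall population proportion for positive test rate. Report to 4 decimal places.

N = 3533 + 4206 + 3241 + 9889 = 20869.
Overall proportion = Σ (Nₕ/N)·p̂ₕ.
Σ Nₕp̂ₕ = 1561.586 + 1148.238 + 311.136 + 3925.933 = 6946.893.
6946.893 / 20869 = 0.332881... → 0.3329.

0.3329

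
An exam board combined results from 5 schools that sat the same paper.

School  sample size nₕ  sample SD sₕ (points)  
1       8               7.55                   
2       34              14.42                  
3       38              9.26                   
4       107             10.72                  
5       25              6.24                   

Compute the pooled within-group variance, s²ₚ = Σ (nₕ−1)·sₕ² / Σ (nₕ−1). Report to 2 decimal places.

113.77

Degrees of freedom: 7 + 33 + 37 + 106 + 24 = 207.
Σ(nₕ−1)sₕ² = 7·57.0025 + 33·207.9364 + 37·85.7476 + 106·114.9184 + 24·38.9376 = 23549.4327.
s²ₚ = 23549.4327 / 207 = 113.7654... → 113.77.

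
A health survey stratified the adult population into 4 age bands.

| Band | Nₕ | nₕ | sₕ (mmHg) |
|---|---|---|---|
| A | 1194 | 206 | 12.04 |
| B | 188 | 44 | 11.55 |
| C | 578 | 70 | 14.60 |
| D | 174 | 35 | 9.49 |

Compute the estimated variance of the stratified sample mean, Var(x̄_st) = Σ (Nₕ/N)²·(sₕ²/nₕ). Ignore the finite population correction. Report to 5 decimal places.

0.48433

N = 2134; Wₕ = Nₕ/N.
band A: (1194/2134)²·12.04²/206 = 0.22029548
band B: (188/2134)²·11.55²/44 = 0.02353088
band C: (578/2134)²·14.60²/70 = 0.22339555
band D: (174/2134)²·9.49²/35 = 0.01710701
Sum = 0.48432891 → 0.48433.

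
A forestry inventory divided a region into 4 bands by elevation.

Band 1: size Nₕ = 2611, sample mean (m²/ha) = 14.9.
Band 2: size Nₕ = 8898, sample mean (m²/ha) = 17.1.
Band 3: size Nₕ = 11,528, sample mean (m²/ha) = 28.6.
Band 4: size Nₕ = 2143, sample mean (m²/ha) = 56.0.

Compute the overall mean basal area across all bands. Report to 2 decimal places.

N = 25180; weights Wₕ = Nₕ/N = (0.1037, 0.3534, 0.4578, 0.0851).
x̄_st = Σ Wₕ·x̄ₕ = 0.1037·14.9 + 0.3534·17.1 + 0.4578·28.6 + 0.0851·56.0 ≈ 25.4475...
→ 25.45.

25.45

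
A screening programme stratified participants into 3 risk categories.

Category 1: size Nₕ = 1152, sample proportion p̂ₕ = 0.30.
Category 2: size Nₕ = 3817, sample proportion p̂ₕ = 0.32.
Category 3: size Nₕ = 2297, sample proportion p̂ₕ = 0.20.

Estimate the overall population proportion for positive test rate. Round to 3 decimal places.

Wₕ = Nₕ/N with N = 7266: 0.1585, 0.5253, 0.3161.
p̂_st = 0.1585·0.30 + 0.5253·0.32 + 0.3161·0.20 ≈ 0.27889... → 0.279.

0.279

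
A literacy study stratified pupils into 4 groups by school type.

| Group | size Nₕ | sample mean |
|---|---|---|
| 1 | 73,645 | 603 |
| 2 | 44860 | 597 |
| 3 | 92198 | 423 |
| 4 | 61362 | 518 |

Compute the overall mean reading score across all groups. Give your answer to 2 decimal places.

521.84

N = 73645 + 44860 + 92198 + 61362 = 272065.
The stratified mean weights each stratum mean by its population share Nₕ/N.
Σ Nₕx̄ₕ = 73645·603 + 44860·597 + 92198·423 + 61362·518 = 44407935 + 26781420 + 38999754 + 31785516 = 141974625.
Divide by N: 141974625 / 272065 = 521.8408... → 521.84.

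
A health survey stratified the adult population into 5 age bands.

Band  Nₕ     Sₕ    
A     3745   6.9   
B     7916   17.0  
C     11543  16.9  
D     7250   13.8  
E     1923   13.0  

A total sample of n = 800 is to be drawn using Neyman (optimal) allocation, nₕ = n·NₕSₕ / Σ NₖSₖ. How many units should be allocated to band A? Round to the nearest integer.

A: NₕSₕ = 3745·6.9 = 25840.5
B: NₕSₕ = 7916·17.0 = 134572
C: NₕSₕ = 11543·16.9 = 195076.7
D: NₕSₕ = 7250·13.8 = 100050
E: NₕSₕ = 1923·13.0 = 24999
Σ NₕSₕ = 480538.2.
n_A = 800·25840.5/480538.2 = 43.019... → 43.

43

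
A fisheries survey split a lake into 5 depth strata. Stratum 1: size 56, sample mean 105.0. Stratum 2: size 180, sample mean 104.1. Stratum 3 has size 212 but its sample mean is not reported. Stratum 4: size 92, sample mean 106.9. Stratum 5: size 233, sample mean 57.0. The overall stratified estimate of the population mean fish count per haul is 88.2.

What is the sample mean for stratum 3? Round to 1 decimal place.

96.4

N = 56 + 180 + 212 + 92 + 233 = 773.
Overall total = μ·N = 88.2·773 = 68178.6.
Subtract the known strata: 56·105.0 + 180·104.1 + 92·106.9 + 233·57.0 = 47733.8.
Remaining total for stratum 3: 68178.6 − 47733.8 = 20444.8.
Divide by its size: 20444.8 / 212 = 96.438... → 96.4.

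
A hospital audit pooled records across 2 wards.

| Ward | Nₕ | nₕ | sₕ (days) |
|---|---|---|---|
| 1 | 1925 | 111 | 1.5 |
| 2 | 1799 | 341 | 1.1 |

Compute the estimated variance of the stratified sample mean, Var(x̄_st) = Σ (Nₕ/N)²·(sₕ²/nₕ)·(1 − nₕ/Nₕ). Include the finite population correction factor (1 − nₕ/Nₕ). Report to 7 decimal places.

N = 3724; Wₕ = Nₕ/N.
ward 1: (1925/3724)²·1.5²/111·(1 − 111/1925) = 0.0051039712
ward 2: (1799/3724)²·1.1²/341·(1 − 341/1799) = 0.0006711202
Sum = 0.0057750914 → 0.0057751.

0.0057751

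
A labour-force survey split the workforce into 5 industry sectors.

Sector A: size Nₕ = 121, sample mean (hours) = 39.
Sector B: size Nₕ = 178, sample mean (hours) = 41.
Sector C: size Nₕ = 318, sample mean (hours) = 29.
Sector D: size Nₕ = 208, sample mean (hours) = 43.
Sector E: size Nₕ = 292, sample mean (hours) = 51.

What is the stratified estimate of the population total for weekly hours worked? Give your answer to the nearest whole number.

A: 121·39 = 4719
B: 178·41 = 7298
C: 318·29 = 9222
D: 208·43 = 8944
E: 292·51 = 14892
τ̂ = Σ Nₕx̄ₕ = 45075.

45075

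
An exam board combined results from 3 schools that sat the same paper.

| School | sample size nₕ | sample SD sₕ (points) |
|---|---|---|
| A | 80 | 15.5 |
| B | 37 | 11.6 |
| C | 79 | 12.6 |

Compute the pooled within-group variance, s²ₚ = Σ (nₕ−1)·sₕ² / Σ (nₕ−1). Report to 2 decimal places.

A: (80−1)·15.5² = 79·240.25 = 18979.75
B: (37−1)·11.6² = 36·134.56 = 4844.16
C: (79−1)·12.6² = 78·158.76 = 12383.28
Numerator = 36207.19; denominator = Σ(nₕ−1) = 193.
s²ₚ = 36207.19/193 = 187.6020... → 187.60.

187.60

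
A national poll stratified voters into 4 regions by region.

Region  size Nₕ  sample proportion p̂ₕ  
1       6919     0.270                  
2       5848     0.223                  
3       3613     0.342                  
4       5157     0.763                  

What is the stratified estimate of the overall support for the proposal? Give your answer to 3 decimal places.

0.387

N = 6919 + 5848 + 3613 + 5157 = 21537.
Overall proportion = Σ (Nₕ/N)·p̂ₕ.
Σ Nₕp̂ₕ = 1868.13 + 1304.104 + 1235.646 + 3934.791 = 8342.671.
8342.671 / 21537 = 0.38736... → 0.387.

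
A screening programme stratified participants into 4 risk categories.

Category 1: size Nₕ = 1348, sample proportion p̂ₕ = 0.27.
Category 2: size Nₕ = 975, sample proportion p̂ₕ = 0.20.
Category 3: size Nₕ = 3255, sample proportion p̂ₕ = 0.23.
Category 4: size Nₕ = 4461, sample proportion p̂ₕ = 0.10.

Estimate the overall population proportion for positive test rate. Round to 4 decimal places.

0.1747

N = 1348 + 975 + 3255 + 4461 = 10039.
Overall proportion = Σ (Nₕ/N)·p̂ₕ.
Σ Nₕp̂ₕ = 363.96 + 195 + 748.65 + 446.1 = 1753.71.
1753.71 / 10039 = 0.174690... → 0.1747.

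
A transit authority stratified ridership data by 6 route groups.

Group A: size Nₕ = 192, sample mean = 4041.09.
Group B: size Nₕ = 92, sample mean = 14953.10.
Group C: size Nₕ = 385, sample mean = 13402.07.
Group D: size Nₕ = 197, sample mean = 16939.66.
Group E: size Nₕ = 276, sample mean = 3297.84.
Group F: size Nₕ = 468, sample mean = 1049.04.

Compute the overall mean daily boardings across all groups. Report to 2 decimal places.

7484.25

N = 1610; weights Wₕ = Nₕ/N = (0.1193, 0.0571, 0.2391, 0.1224, 0.1714, 0.2907).
x̄_st = Σ Wₕ·x̄ₕ = 0.1193·4041.09 + 0.0571·14953.10 + 0.2391·13402.07 + 0.1224·16939.66 + 0.1714·3297.84 + 0.2907·1049.04 ≈ 7484.2478...
→ 7484.25.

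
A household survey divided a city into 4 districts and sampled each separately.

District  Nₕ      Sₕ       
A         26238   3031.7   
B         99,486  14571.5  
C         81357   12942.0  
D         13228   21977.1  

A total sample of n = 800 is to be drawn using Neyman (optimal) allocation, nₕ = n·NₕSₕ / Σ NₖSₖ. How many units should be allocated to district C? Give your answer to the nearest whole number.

Σ NₕSₕ = 26238·3031.7 + 99486·14571.5 + 81357·12942.0 + 13228·21977.1 = 2872841366.4.
Share for C: 1052922294/2872841366.4 = 0.36651.
n_C = 800 × 0.36651 = 293.207... → 293.

293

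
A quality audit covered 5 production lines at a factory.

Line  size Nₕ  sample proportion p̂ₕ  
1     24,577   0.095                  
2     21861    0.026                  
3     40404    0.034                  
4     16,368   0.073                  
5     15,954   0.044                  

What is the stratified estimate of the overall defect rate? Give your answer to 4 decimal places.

Wₕ = Nₕ/N with N = 119164: 0.2062, 0.1835, 0.3391, 0.1374, 0.1339.
p̂_st = 0.2062·0.095 + 0.1835·0.026 + 0.3391·0.034 + 0.1374·0.073 + 0.1339·0.044 ≈ 0.051809... → 0.0518.

0.0518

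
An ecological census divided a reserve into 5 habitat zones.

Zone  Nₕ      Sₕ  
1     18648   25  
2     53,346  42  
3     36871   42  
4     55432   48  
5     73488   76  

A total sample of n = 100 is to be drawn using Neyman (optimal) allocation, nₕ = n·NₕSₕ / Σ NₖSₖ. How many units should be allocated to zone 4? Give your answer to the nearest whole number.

21

1: NₕSₕ = 18648·25 = 466200
2: NₕSₕ = 53346·42 = 2240532
3: NₕSₕ = 36871·42 = 1548582
4: NₕSₕ = 55432·48 = 2660736
5: NₕSₕ = 73488·76 = 5585088
Σ NₕSₕ = 12501138.
n_4 = 100·2660736/12501138 = 21.284... → 21.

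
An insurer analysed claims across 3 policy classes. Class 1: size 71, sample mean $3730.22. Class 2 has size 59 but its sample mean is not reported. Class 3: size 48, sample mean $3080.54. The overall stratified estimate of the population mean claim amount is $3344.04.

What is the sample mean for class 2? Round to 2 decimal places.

3093.69

Σ Nₕx̄ₕ = N·μ, so 59·x̄_2 = 178·3344.04 − (71·3730.22 + 48·3080.54).
= 595239.12 − 412711.54 = 182527.58.
x̄_2 = 182527.58 / 59 = 3093.6878... → 3093.69.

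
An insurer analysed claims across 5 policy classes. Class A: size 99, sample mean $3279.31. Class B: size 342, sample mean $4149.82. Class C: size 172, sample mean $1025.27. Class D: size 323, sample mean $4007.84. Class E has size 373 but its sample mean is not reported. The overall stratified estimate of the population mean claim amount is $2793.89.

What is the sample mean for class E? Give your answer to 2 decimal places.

1186.15

N = 99 + 342 + 172 + 323 + 373 = 1309.
Overall total = μ·N = 2793.89·1309 = 3657202.01.
Subtract the known strata: 99·3279.31 + 342·4149.82 + 172·1025.27 + 323·4007.84 = 3214768.89.
Remaining total for class E: 3657202.01 − 3214768.89 = 442433.12.
Divide by its size: 442433.12 / 373 = 1186.1478... → 1186.15.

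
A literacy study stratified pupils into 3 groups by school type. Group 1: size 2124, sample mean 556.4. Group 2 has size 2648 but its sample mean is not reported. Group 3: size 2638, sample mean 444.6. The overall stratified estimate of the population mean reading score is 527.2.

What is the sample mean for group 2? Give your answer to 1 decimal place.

586.1

N = 2124 + 2648 + 2638 = 7410.
Overall total = μ·N = 527.2·7410 = 3906552.
Subtract the known strata: 2124·556.4 + 2638·444.6 = 2354648.4.
Remaining total for group 2: 3906552 − 2354648.4 = 1551903.6.
Divide by its size: 1551903.6 / 2648 = 586.066... → 586.1.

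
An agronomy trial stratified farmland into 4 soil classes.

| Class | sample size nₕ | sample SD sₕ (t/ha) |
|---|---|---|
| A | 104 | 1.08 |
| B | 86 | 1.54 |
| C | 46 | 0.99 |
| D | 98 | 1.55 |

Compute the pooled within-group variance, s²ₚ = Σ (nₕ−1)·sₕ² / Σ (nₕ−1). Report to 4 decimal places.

A: (104−1)·1.08² = 103·1.1664 = 120.1392
B: (86−1)·1.54² = 85·2.3716 = 201.586
C: (46−1)·0.99² = 45·0.9801 = 44.1045
D: (98−1)·1.55² = 97·2.4025 = 233.0425
Numerator = 598.8722; denominator = Σ(nₕ−1) = 330.
s²ₚ = 598.8722/330 = 1.814764... → 1.8148.

1.8148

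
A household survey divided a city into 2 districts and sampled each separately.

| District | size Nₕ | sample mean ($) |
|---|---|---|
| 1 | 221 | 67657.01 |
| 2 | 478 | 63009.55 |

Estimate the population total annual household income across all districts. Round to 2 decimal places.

1: 221·67657.01 = 14952199.21
2: 478·63009.55 = 30118564.9
τ̂ = Σ Nₕx̄ₕ = 45070764.11.

45070764.11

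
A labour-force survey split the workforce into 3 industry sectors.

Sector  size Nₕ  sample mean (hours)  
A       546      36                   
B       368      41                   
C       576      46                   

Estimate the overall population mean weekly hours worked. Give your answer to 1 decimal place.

N = 546 + 368 + 576 = 1490.
Weight each subgroup mean by Nₕ/N and sum.
Σ Nₕx̄ₕ = 546·36 + 368·41 + 576·46 = 19656 + 15088 + 26496 = 61240.
Divide by N: 61240 / 1490 = 41.101... → 41.1.

41.1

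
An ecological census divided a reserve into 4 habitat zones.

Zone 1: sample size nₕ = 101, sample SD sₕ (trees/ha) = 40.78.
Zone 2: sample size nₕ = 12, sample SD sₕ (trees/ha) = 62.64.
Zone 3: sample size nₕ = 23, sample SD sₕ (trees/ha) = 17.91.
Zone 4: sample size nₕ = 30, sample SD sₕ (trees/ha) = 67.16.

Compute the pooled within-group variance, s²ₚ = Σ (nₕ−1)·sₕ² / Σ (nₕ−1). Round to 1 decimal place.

Degrees of freedom: 100 + 11 + 22 + 29 = 162.
Σ(nₕ−1)sₕ² = 100·1663.0084 + 11·3923.7696 + 22·320.7681 + 29·4510.4656 = 347322.7062.
s²ₚ = 347322.7062 / 162 = 2143.967... → 2144.0.

2144.0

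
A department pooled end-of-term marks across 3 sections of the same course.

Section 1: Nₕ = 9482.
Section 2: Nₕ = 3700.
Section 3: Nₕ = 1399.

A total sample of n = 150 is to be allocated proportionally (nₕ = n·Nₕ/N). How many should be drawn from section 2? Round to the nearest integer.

38

N = 9482 + 3700 + 1399 = 14581.
n_2 = 150·3700/14581 = 38.063... → 38.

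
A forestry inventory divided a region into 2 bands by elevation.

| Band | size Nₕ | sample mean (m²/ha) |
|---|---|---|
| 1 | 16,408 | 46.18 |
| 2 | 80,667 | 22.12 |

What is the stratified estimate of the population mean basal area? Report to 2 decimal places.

26.19

N = 16408 + 80667 = 97075.
The stratified mean weights each stratum mean by its population share Nₕ/N.
Σ Nₕx̄ₕ = 16408·46.18 + 80667·22.12 = 757721.44 + 1784354.04 = 2542075.48.
Divide by N: 2542075.48 / 97075 = 26.1867... → 26.19.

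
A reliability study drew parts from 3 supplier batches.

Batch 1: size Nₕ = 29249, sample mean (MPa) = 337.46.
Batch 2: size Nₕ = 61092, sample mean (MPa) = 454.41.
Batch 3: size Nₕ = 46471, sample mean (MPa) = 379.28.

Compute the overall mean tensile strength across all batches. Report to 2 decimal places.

x̄_st = (Σ Nₕx̄ₕ) / (Σ Nₕ) = (29249·337.46 + 61092·454.41 + 46471·379.28) / 136812
= 55256704.14 / 136812 = 403.8878... → 403.89.

403.89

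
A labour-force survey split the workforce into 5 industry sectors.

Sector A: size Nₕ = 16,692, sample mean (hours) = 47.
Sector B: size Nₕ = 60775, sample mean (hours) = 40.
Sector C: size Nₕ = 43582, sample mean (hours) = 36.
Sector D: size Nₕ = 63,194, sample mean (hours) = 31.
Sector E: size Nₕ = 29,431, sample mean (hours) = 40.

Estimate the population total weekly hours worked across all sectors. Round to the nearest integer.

7920730

A: 16692·47 = 784524
B: 60775·40 = 2431000
C: 43582·36 = 1568952
D: 63194·31 = 1959014
E: 29431·40 = 1177240
τ̂ = Σ Nₕx̄ₕ = 7920730.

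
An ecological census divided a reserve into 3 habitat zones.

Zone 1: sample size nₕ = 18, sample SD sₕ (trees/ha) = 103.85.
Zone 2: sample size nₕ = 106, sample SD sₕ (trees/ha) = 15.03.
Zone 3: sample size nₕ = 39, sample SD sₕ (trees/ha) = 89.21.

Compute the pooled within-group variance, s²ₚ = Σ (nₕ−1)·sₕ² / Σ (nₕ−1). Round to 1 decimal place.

3184.3

Degrees of freedom: 17 + 105 + 38 = 160.
Σ(nₕ−1)sₕ² = 17·10784.8225 + 105·225.9009 + 38·7958.4241 = 509481.6928.
s²ₚ = 509481.6928 / 160 = 3184.261... → 3184.3.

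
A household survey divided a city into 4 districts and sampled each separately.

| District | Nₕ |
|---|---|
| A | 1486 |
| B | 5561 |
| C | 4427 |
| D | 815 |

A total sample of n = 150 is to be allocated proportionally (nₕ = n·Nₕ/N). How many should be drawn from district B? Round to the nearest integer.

N = 1486 + 5561 + 4427 + 815 = 12289.
n_B = 150·5561/12289 = 67.878... → 68.

68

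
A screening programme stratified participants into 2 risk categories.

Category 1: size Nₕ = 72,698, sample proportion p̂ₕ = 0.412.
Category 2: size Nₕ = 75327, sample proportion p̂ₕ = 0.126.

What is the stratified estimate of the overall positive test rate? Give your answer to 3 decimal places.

Wₕ = Nₕ/N with N = 148025: 0.4911, 0.5089.
p̂_st = 0.4911·0.412 + 0.5089·0.126 ≈ 0.26646... → 0.266.

0.266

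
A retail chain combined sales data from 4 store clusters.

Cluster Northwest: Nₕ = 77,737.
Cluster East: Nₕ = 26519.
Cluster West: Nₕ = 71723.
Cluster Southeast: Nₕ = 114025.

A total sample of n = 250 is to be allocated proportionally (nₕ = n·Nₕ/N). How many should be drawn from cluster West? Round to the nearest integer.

62

N = 77737 + 26519 + 71723 + 114025 = 290004.
n_West = 250·71723/290004 = 61.829... → 62.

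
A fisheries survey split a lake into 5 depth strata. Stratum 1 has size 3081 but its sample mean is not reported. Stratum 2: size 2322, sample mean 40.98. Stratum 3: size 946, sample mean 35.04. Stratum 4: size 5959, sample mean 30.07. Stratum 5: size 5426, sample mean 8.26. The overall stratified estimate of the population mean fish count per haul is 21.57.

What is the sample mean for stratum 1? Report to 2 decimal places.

9.81

N = 3081 + 2322 + 946 + 5959 + 5426 = 17734.
Overall total = μ·N = 21.57·17734 = 382522.38.
Subtract the known strata: 2322·40.98 + 946·35.04 + 5959·30.07 + 5426·8.26 = 352309.29.
Remaining total for stratum 1: 382522.38 − 352309.29 = 30213.09.
Divide by its size: 30213.09 / 3081 = 9.8063... → 9.81.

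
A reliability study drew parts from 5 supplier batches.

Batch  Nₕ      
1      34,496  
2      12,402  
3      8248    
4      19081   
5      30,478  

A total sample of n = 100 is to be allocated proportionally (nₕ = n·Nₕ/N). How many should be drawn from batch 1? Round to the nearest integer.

N = 34496 + 12402 + 8248 + 19081 + 30478 = 104705.
n_1 = 100·34496/104705 = 32.946... → 33.

33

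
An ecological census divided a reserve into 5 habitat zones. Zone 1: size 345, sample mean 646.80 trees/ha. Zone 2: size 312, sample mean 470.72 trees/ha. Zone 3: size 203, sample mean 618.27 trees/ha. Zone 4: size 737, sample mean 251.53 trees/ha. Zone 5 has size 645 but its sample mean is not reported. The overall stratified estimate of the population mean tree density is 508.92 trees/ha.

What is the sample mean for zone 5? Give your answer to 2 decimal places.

N = 345 + 312 + 203 + 737 + 645 = 2242.
Overall total = μ·N = 508.92·2242 = 1140998.64.
Subtract the known strata: 345·646.80 + 312·470.72 + 203·618.27 + 737·251.53 = 680897.06.
Remaining total for zone 5: 1140998.64 − 680897.06 = 460101.58.
Divide by its size: 460101.58 / 645 = 713.3358... → 713.34.

713.34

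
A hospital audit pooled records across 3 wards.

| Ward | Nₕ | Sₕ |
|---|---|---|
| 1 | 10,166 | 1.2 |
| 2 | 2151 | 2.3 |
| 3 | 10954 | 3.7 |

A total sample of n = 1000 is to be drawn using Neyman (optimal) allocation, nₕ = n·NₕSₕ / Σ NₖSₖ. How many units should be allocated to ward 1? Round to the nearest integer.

1: NₕSₕ = 10166·1.2 = 12199.2
2: NₕSₕ = 2151·2.3 = 4947.3
3: NₕSₕ = 10954·3.7 = 40529.8
Σ NₕSₕ = 57676.3.
n_1 = 1000·12199.2/57676.3 = 211.511... → 212.

212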